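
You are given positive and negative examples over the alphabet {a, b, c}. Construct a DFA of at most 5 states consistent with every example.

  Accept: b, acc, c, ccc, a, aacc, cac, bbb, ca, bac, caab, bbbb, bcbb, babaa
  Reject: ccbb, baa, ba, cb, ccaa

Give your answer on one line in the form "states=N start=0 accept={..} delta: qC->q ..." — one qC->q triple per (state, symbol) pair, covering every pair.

Fold the examples into a partial DFA from state 0: repeatedly fix the first undefined (state, symbol) met by the shortest-then-alphabetical prefix, trying targets in increasing order and rejecting any under which an Accept and a Reject string meet in one state with the same remainder; add a state when all current targets are rejected. Accepting states are where Accept strings end.
a: 0a undefined. 0a->0: ok.
b: 0b undefined. 0b->0: no, b/baa meet in 0. Open state 1: 0b->1.
c: 0c undefined. 0c->0: no, b/cb meet in 1. 0c->1: no, ca/ba meet in 1 with "a" left. Open state 2: 0c->2.
ba: 1a undefined. 1a->0: no, a/baa meet in 0. 1a->1: no, b/baa meet in 1. 1a->2: no, c/ba meet in 2. Open state 3: 1a->3.
bb: 1b undefined. 1b->0: ok.
bc: 1c undefined. 1c->0: ok.
ca: 2a undefined. 2a->0: ok.
cb: 2b undefined. 2b->0: no, a/cb meet in 0. 2b->1: no, b/cb meet in 1. 2b->2: no, c/cb meet in 2. 2b->3: ok.
cc: 2c undefined. 2c->0: no, acc/ccbb meet in 0. 2c->1: no, b/ccbb meet in 1. 2c->2: no, a/ccaa meet in 0. 2c->3: no, acc/ba meet in 3. Open state 4: 2c->4.
baa: 3a undefined. 3a->0: no, a/baa meet in 0. 3a->1: no, b/baa meet in 1. 3a->2: no, c/baa meet in 2. 3a->3: ok.
bab: 3b undefined. 3b->0: ok.
bac: 3c undefined. 3c->0: ok.
cca: 4a undefined. 4a->0: no, a/ccaa meet in 0. 4a->1: ok.
ccb: 4b undefined. 4b->0: no, b/ccbb meet in 1. 4b->1: no, a/ccbb meet in 0. 4b->2: ok.
ccc: 4c undefined. 4c->0: ok.
All examples now run through 5 states with every (state, symbol) defined. Accept strings end in {0,1,2,4}, Reject strings end in {3}; accept={0,1,2,4}.

states=5 start=0 accept={0,1,2,4} delta: 0a->0 0b->1 0c->2 1a->3 1b->0 1c->0 2a->0 2b->3 2c->4 3a->3 3b->0 3c->0 4a->1 4b->2 4c->0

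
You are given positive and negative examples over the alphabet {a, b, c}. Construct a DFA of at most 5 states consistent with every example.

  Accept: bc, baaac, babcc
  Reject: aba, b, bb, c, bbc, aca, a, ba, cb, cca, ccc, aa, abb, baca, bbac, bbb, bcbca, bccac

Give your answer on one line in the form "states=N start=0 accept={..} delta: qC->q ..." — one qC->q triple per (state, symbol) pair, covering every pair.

states=4 start=0 accept={3} delta: 0a->0 0b->1 0c->0 1a->1 1b->2 1c->3 2a->0 2b->0 2c->1 3a->0 3b->0 3c->0

Fold the examples into a partial DFA from state 0: repeatedly fix the first undefined (state, symbol) met by the shortest-then-alphabetical prefix, trying targets in increasing order and rejecting any under which an Accept and a Reject string meet in one state with the same remainder; add a state when all current targets are rejected. Accepting states are where Accept strings end.
a: 0a undefined. 0a->0: ok.
b: 0b undefined. 0b->0: no, bc/c meet in 0 with "c" left. Open state 1: 0b->1.
c: 0c undefined. 0c->0: ok.
ba: 1a undefined. 1a->0: no, baaac/aba meet in 0. 1a->1: ok.
bb: 1b undefined. 1b->0: no, babcc/bb meet in 0. 1b->1: no, bc/bbc meet in 1 with "c" left. Open state 2: 1b->2.
bc: 1c undefined. 1c->0: no, bc/c meet in 0. 1c->1: no, bc/aba meet in 1. 1c->2: no, bc/bb meet in 2. Open state 3: 1c->3.
bba: 2a undefined. 2a->0: ok.
bbb: 2b undefined. 2b->0: ok.
bbc: 2c undefined. 2c->0: no, babcc/c meet in 0. 2c->1: ok.
bcb: 3b undefined. 3b->0: ok.
bcc: 3c undefined. 3c->0: ok.
baca: 3a undefined. 3a->0: ok.
All examples now run through 4 states with every (state, symbol) defined. Accept strings end in {3}, Reject strings end in {0,1,2}; accept={3}.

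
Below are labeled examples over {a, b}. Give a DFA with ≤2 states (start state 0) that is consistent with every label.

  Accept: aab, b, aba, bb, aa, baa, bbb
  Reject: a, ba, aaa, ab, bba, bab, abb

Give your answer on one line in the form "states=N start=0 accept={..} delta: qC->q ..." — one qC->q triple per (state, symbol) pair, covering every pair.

states=2 start=0 accept={0} delta: 0a->1 0b->0 1a->0 1b->1

State merging on the prefix tree: take the shortest (then alphabetical) example prefix whose next move is undefined and point that move at state 0, else 1, else 2, ...; a target is out if some Accept/Reject pair would then sit in one state with the same input left (inseparable). If every existing state is out, open a new one.
a: 0a undefined. 0a->0: no, aab/ab meet in 0 with "b" left. Open state 1: 0a->1.
b: 0b undefined. 0b->0: ok.
aa: 1a undefined. 1a->0: ok.
ab: 1b undefined. 1b->0: no, aab/ab meet in 0. 1b->1: ok.
All examples now run through 2 states with every (state, symbol) defined. Accept strings end in {0}, Reject strings end in {1}; accept={0}.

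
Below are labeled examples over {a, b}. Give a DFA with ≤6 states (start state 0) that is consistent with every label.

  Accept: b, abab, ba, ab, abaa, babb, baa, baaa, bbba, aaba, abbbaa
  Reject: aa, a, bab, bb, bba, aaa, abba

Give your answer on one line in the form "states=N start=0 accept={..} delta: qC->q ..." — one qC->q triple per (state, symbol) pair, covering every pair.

states=5 start=0 accept={2,3,4} delta: 0a->1 0b->2 1a->0 1b->3 2a->2 2b->0 3a->3 3b->4 4a->0 4b->2

Fold the examples into a partial DFA from state 0: repeatedly fix the first undefined (state, symbol) met by the shortest-then-alphabetical prefix, trying targets in increasing order and rejecting any under which an Accept and a Reject string meet in one state with the same remainder; add a state when all current targets are rejected. Accepting states are where Accept strings end.
a: 0a undefined. 0a->0: no, abab/bab meet in 0 with "bab" left. Open state 1: 0a->1.
b: 0b undefined. 0b->0: no, b/bb meet in 0. 0b->1: no, b/a meet in 1. Open state 2: 0b->2.
aa: 1a undefined. 1a->0: ok.
ab: 1b undefined. 1b->0: no, abab/aa meet in 0. 1b->1: no, ab/a meet in 1. 1b->2: no, abab/bab meet in 2 with "ab" left. Open state 3: 1b->3.
ba: 2a undefined. 2a->0: no, b/bab meet in 2. 2a->1: no, ba/a meet in 1. 2a->2: ok.
bb: 2b undefined. 2b->0: ok.
aba: 3a undefined. 3a->0: no, abaa/a meet in 1. 3a->1: no, abaa/aa meet in 0. 3a->2: no, abab/aa meet in 0. 3a->3: ok.
abb: 3b undefined. 3b->0: no, abab/aa meet in 0. 3b->1: no, abab/a meet in 1. 3b->2: no, b/abba meet in 2. 3b->3: no, abab/abba meet in 3. Open state 4: 3b->4.
abba: 4a undefined. 4a->0: ok.
abbb: 4b undefined. 4b->0: no, abbbaa/aa meet in 0. 4b->1: no, abbbaa/a meet in 1. 4b->2: ok.
All examples now run through 5 states with every (state, symbol) defined. Accept strings end in {2,3,4}, Reject strings end in {0,1}; accept={2,3,4}.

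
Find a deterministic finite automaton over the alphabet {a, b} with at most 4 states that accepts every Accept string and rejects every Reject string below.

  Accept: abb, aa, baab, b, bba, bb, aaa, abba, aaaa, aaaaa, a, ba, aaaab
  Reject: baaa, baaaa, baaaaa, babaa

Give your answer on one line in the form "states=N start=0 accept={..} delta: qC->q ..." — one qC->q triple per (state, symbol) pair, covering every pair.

states=4 start=0 accept={0,1,2} delta: 0a->0 0b->1 1a->2 1b->0 2a->3 2b->1 3a->3 3b->0

State merging on the prefix tree: take the shortest (then alphabetical) example prefix whose next move is undefined and point that move at state 0, else 1, else 2, ...; a target is out if some Accept/Reject pair would then sit in one state with the same input left (inseparable). If every existing state is out, open a new one.
a: 0a undefined. 0a->0: ok.
b: 0b undefined. 0b->0: no, abb/baaa meet in 0. Open state 1: 0b->1.
ba: 1a undefined. 1a->0: no, aa/baaa meet in 0. 1a->1: no, b/baaa meet in 1. Open state 2: 1a->2.
bb: 1b undefined. 1b->0: ok.
baa: 2a undefined. 2a->0: no, abb/baaa meet in 0. 2a->1: no, b/baaaa meet in 1. 2a->2: no, ba/baaa meet in 2. Open state 3: 2a->3.
bab: 2b undefined. 2b->0: no, abb/babaa meet in 0. 2b->1: ok.
baaa: 3a undefined. 3a->0: no, abb/baaa meet in 0. 3a->1: no, b/baaa meet in 1. 3a->2: no, ba/baaa meet in 2. 3a->3: ok.
baab: 3b undefined. 3b->0: ok.
All examples now run through 4 states with every (state, symbol) defined. Accept strings end in {0,1,2}, Reject strings end in {3}; accept={0,1,2}.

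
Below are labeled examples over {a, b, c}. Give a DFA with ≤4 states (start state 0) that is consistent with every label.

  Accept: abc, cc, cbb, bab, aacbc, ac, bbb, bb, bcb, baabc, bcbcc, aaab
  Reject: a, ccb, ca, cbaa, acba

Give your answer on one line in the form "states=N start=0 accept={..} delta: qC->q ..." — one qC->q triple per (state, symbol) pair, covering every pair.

states=3 start=0 accept={1,2} delta: 0a->0 0b->1 0c->2 1a->0 1b->1 1c->1 2a->0 2b->0 2c->2

Fold the examples into a partial DFA from state 0: repeatedly fix the first undefined (state, symbol) met by the shortest-then-alphabetical prefix, trying targets in increasing order and rejecting any under which an Accept and a Reject string meet in one state with the same remainder; add a state when all current targets are rejected. Accepting states are where Accept strings end.
a: 0a undefined. 0a->0: ok.
b: 0b undefined. 0b->0: no, bab/a meet in 0. Open state 1: 0b->1.
c: 0c undefined. 0c->0: no, cc/a meet in 0. 0c->1: no, bcb/ccb meet in 1 with "cb" left. Open state 2: 0c->2.
ba: 1a undefined. 1a->0: ok.
bb: 1b undefined. 1b->0: no, bb/a meet in 0. 1b->1: ok.
bc: 1c undefined. 1c->0: no, abc/a meet in 0. 1c->1: ok.
ca: 2a undefined. 2a->0: ok.
cb: 2b undefined. 2b->0: ok.
cc: 2c undefined. 2c->0: no, abc/ccb meet in 1. 2c->1: no, abc/ccb meet in 1. 2c->2: ok.
All examples now run through 3 states with every (state, symbol) defined. Accept strings end in {1,2}, Reject strings end in {0}; accept={1,2}.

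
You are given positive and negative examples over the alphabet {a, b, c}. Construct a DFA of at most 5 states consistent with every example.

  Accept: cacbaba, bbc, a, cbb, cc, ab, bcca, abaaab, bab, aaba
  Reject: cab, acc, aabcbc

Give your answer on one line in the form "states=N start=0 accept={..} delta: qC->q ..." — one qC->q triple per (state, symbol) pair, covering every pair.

Fold the examples into a partial DFA from state 0: repeatedly fix the first undefined (state, symbol) met by the shortest-then-alphabetical prefix, trying targets in increasing order and rejecting any under which an Accept and a Reject string meet in one state with the same remainder; add a state when all current targets are rejected. Accepting states are where Accept strings end.
a: 0a undefined. 0a->0: no, cc/acc meet in 0 with "cc" left. Open state 1: 0a->1.
b: 0b undefined. 0b->0: ok.
c: 0c undefined. 0c->0: no, ab/cab meet in 1 with "b" left. 0c->1: ok.
aa: 1a undefined. 1a->0: ok.
ab: 1b undefined. 1b->0: no, cacbaba/aabcbc meet in 1. 1b->1: no, cc/aabcbc meet in 1 with "c" left. Open state 2: 1b->2.
ac: 1c undefined. 1c->0: no, bbc/acc meet in 1. 1c->1: no, bbc/acc meet in 1. 1c->2: ok.
aba: 2a undefined. 2a->0: no, bcca/cab meet in 0. 2a->1: ok.
acc: 2c undefined. 2c->0: ok.
cbb: 2b undefined. 2b->0: no, cbb/cab meet in 0. 2b->1: ok.
All examples now run through 3 states with every (state, symbol) defined. Accept strings end in {1,2}, Reject strings end in {0}; accept={1,2}.

states=3 start=0 accept={1,2} delta: 0a->1 0b->0 0c->1 1a->0 1b->2 1c->2 2a->1 2b->1 2c->0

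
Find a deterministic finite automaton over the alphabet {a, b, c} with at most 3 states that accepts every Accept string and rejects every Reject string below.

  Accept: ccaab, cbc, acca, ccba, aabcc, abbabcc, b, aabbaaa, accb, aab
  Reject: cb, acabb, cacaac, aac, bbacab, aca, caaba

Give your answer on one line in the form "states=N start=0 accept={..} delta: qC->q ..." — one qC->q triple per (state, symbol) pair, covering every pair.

states=2 start=0 accept={0} delta: 0a->0 0b->0 0c->1 1a->1 1b->1 1c->0

Fold the examples into a partial DFA from state 0: repeatedly fix the first undefined (state, symbol) met by the shortest-then-alphabetical prefix, trying targets in increasing order and rejecting any under which an Accept and a Reject string meet in one state with the same remainder; add a state when all current targets are rejected. Accepting states are where Accept strings end.
a: 0a undefined. 0a->0: ok.
b: 0b undefined. 0b->0: ok.
c: 0c undefined. 0c->0: no, ccaab/cb meet in 0. Open state 1: 0c->1.
ca: 1a undefined. 1a->0: no, b/acabb meet in 0. 1a->1: ok.
cb: 1b undefined. 1b->0: no, cbc/aac meet in 1. 1b->1: ok.
cc: 1c undefined. 1c->0: ok.
All examples now run through 2 states with every (state, symbol) defined. Accept strings end in {0}, Reject strings end in {1}; accept={0}.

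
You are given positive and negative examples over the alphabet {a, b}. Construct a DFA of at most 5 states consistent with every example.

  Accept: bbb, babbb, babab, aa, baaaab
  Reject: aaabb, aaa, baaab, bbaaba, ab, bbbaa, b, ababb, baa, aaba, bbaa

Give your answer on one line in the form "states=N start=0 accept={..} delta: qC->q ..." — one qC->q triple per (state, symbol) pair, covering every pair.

states=5 start=0 accept={2,4} delta: 0a->1 0b->1 1a->2 1b->3 2a->0 2b->4 3a->0 3b->2 4a->3 4b->2

State merging on the prefix tree: take the shortest (then alphabetical) example prefix whose next move is undefined and point that move at state 0, else 1, else 2, ...; a target is out if some Accept/Reject pair would then sit in one state with the same input left (inseparable). If every existing state is out, open a new one.
a: 0a undefined. 0a->0: no, aa/aaa meet in 0. Open state 1: 0a->1.
b: 0b undefined. 0b->0: no, bbb/b meet in 0. 0b->1: ok.
aa: 1a undefined. 1a->0: no, bbb/aaabb meet in 1 with "bb" left. 1a->1: no, bbb/aaabb meet in 1 with "bb" left. Open state 2: 1a->2.
ab: 1b undefined. 1b->0: no, bbb/b meet in 1. 1b->1: no, bbb/ab meet in 1. 1b->2: no, aa/ab meet in 2. Open state 3: 1b->3.
aaa: 2a undefined. 2a->0: ok.
aab: 2b undefined. 2b->0: no, babbb/aaabb meet in 3. 2b->1: no, babab/b meet in 1. 2b->2: no, babab/b meet in 1. 2b->3: no, baaaab/aaabb meet in 3. Open state 4: 2b->4.
aba: 3a undefined. 3a->0: ok.
bbb: 3b undefined. 3b->0: no, bbb/aaa meet in 0. 3b->1: no, bbb/b meet in 1. 3b->2: ok.
aaba: 4a undefined. 4a->0: no, babab/bbbaa meet in 1. 4a->1: no, babab/aaabb meet in 3. 4a->2: no, bbb/aaba meet in 2. 4a->3: ok.
babb: 4b undefined. 4b->0: no, babbb/bbbaa meet in 1. 4b->1: no, babbb/aaabb meet in 3. 4b->2: ok.
All examples now run through 5 states with every (state, symbol) defined. Accept strings end in {2,4}, Reject strings end in {0,1,3}; accept={2,4}.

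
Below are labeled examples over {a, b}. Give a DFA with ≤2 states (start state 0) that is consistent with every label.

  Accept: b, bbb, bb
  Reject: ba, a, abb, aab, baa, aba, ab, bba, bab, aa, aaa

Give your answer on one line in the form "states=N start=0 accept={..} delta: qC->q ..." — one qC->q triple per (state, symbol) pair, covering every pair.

states=2 start=0 accept={0} delta: 0a->1 0b->0 1a->1 1b->1

Fold the examples into a partial DFA from state 0: repeatedly fix the first undefined (state, symbol) met by the shortest-then-alphabetical prefix, trying targets in increasing order and rejecting any under which an Accept and a Reject string meet in one state with the same remainder; add a state when all current targets are rejected. Accepting states are where Accept strings end.
a: 0a undefined. 0a->0: no, b/aab meet in 0 with "b" left. Open state 1: 0a->1.
b: 0b undefined. 0b->0: ok.
aa: 1a undefined. 1a->0: no, b/aab meet in 0. 1a->1: ok.
ab: 1b undefined. 1b->0: no, b/abb meet in 0. 1b->1: ok.
All examples now run through 2 states with every (state, symbol) defined. Accept strings end in {0}, Reject strings end in {1}; accept={0}.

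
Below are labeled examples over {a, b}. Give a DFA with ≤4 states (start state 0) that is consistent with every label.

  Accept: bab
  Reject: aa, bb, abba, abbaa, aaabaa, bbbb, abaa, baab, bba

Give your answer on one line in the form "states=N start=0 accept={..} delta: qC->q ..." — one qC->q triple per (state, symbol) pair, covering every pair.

states=3 start=0 accept={2} delta: 0a->0 0b->1 1a->2 1b->0 2a->0 2b->2

Grow the machine one transition at a time. Run the examples from 0; the earliest place one falls off (shortest prefix, ties alphabetical) gets sent to the lowest-numbered state that keeps every Accept/Reject pair distinguishable — a pair clashes when both reach the same state with identical unread suffix — and to a fresh state only if none does.
a: 0a undefined. 0a->0: ok.
b: 0b undefined. 0b->0: no, bab/aa meet in 0. Open state 1: 0b->1.
ba: 1a undefined. 1a->0: no, bab/baab meet in 1. 1a->1: no, bab/bb meet in 1 with "b" left. Open state 2: 1a->2.
bb: 1b undefined. 1b->0: ok.
baa: 2a undefined. 2a->0: ok.
bab: 2b undefined. 2b->0: no, bab/aa meet in 0. 2b->1: no, bab/baab meet in 1. 2b->2: ok.
All examples now run through 3 states with every (state, symbol) defined. Accept strings end in {2}, Reject strings end in {0,1}; accept={2}.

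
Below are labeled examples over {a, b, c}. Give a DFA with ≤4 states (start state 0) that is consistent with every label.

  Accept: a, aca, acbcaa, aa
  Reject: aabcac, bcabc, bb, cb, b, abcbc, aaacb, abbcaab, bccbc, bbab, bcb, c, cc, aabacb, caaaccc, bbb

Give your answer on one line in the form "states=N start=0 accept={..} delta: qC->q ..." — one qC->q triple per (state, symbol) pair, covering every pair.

states=2 start=0 accept={0} delta: 0a->0 0b->1 0c->1 1a->0 1b->1 1c->1

State merging on the prefix tree: take the shortest (then alphabetical) example prefix whose next move is undefined and point that move at state 0, else 1, else 2, ...; a target is out if some Accept/Reject pair would then sit in one state with the same input left (inseparable). If every existing state is out, open a new one.
a: 0a undefined. 0a->0: ok.
b: 0b undefined. 0b->0: no, a/bb meet in 0. Open state 1: 0b->1.
c: 0c undefined. 0c->0: no, a/c meet in 0. 0c->1: ok.
bb: 1b undefined. 1b->0: no, a/bb meet in 0. 1b->1: ok.
bc: 1c undefined. 1c->0: no, a/bcabc meet in 0. 1c->1: ok.
ca: 1a undefined. 1a->0: ok.
All examples now run through 2 states with every (state, symbol) defined. Accept strings end in {0}, Reject strings end in {1}; accept={0}.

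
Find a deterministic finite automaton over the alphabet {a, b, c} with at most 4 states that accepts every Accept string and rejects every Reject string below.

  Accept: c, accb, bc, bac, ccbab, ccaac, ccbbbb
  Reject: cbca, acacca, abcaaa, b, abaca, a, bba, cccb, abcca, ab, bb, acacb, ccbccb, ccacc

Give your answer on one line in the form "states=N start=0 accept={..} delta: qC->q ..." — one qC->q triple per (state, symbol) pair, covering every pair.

Grow the machine one transition at a time. Run the examples from 0; the earliest place one falls off (shortest prefix, ties alphabetical) gets sent to the lowest-numbered state that keeps every Accept/Reject pair distinguishable — a pair clashes when both reach the same state with identical unread suffix — and to a fresh state only if none does.
a: 0a undefined. 0a->0: ok.
b: 0b undefined. 0b->0: ok.
c: 0c undefined. 0c->0: no, c/cbca meet in 0. Open state 1: 0c->1.
cb: 1b undefined. 1b->0: ok.
cc: 1c undefined. 1c->0: no, accb/b meet in 0. 1c->1: no, accb/b meet in 0. Open state 2: 1c->2.
aca: 1a undefined. 1a->0: ok.
cca: 2a undefined. 2a->0: ok.
ccb: 2b undefined. 2b->0: no, accb/cbca meet in 0. 2b->1: no, ccbab/cbca meet in 0. 2b->2: no, accb/ccacc meet in 2. Open state 3: 2b->3.
ccc: 2c undefined. 2c->0: ok.
ccba: 3a undefined. 3a->0: no, ccbab/cbca meet in 0. 3a->1: no, ccbab/cbca meet in 0. 3a->2: ok.
ccbb: 3b undefined. 3b->0: no, ccbbbb/cbca meet in 0. 3b->1: no, ccbbbb/cbca meet in 0. 3b->2: no, ccbbbb/ccacc meet in 2. 3b->3: ok.
ccbc: 3c undefined. 3c->0: ok.
All examples now run through 4 states with every (state, symbol) defined. Accept strings end in {1,3}, Reject strings end in {0,2}; accept={1,3}.

states=4 start=0 accept={1,3} delta: 0a->0 0b->0 0c->1 1a->0 1b->0 1c->2 2a->0 2b->3 2c->0 3a->2 3b->3 3c->0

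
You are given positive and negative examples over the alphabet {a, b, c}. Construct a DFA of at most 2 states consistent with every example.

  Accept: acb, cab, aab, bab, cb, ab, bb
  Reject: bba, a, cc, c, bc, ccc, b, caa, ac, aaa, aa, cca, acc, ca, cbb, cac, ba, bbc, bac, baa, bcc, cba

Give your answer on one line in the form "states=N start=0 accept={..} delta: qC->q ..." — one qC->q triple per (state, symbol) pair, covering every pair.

states=2 start=0 accept={0} delta: 0a->1 0b->1 0c->1 1a->1 1b->0 1c->1

Grow the machine one transition at a time. Run the examples from 0; the earliest place one falls off (shortest prefix, ties alphabetical) gets sent to the lowest-numbered state that keeps every Accept/Reject pair distinguishable — a pair clashes when both reach the same state with identical unread suffix — and to a fresh state only if none does.
a: 0a undefined. 0a->0: no, aab/b meet in 0 with "b" left. Open state 1: 0a->1.
b: 0b undefined. 0b->0: no, bb/b meet in 0. 0b->1: ok.
c: 0c undefined. 0c->0: no, cab/cbb meet in 1 with "b" left. 0c->1: ok.
aa: 1a undefined. 1a->0: no, cab/a meet in 1. 1a->1: ok.
ab: 1b undefined. 1b->0: ok.
ac: 1c undefined. 1c->0: no, acb/bba meet in 1. 1c->1: ok.
All examples now run through 2 states with every (state, symbol) defined. Accept strings end in {0}, Reject strings end in {1}; accept={0}.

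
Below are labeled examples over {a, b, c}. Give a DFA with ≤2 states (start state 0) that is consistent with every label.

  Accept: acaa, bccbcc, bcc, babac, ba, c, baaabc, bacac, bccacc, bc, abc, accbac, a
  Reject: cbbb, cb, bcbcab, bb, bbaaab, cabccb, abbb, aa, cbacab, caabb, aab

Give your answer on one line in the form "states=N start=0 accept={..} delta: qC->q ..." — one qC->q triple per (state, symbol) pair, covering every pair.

states=2 start=0 accept={1} delta: 0a->1 0b->0 0c->1 1a->0 1b->0 1c->1

Fold the examples into a partial DFA from state 0: repeatedly fix the first undefined (state, symbol) met by the shortest-then-alphabetical prefix, trying targets in increasing order and rejecting any under which an Accept and a Reject string meet in one state with the same remainder; add a state when all current targets are rejected. Accepting states are where Accept strings end.
a: 0a undefined. 0a->0: no, a/aa meet in 0. Open state 1: 0a->1.
b: 0b undefined. 0b->0: ok.
c: 0c undefined. 0c->0: no, bccbcc/cbbb meet in 0. 0c->1: ok.
aa: 1a undefined. 1a->0: ok.
ab: 1b undefined. 1b->0: ok.
ac: 1c undefined. 1c->0: no, acaa/cbbb meet in 0. 1c->1: ok.
All examples now run through 2 states with every (state, symbol) defined. Accept strings end in {1}, Reject strings end in {0}; accept={1}.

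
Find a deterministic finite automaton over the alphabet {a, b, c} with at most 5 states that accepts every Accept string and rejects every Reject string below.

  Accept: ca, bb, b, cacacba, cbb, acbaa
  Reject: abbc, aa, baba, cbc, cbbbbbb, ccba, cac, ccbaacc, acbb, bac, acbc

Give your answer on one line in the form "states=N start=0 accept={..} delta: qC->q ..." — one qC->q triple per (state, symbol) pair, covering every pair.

Fold the examples into a partial DFA from state 0: repeatedly fix the first undefined (state, symbol) met by the shortest-then-alphabetical prefix, trying targets in increasing order and rejecting any under which an Accept and a Reject string meet in one state with the same remainder; add a state when all current targets are rejected. Accepting states are where Accept strings end.
a: 0a undefined. 0a->0: no, cbb/acbb meet in 0 with "cbb" left. Open state 1: 0a->1.
b: 0b undefined. 0b->0: ok.
c: 0c undefined. 0c->0: no, ca/ccba meet in 1. 0c->1: no, ca/aa meet in 1 with "a" left. Open state 2: 0c->2.
aa: 1a undefined. 1a->0: no, bb/aa meet in 0. 1a->1: ok.
ab: 1b undefined. 1b->0: ok.
ac: 1c undefined. 1c->0: no, bb/acbb meet in 0. 1c->1: no, bb/acbb meet in 0. 1c->2: no, cbb/acbb meet in 2 with "bb" left. Open state 3: 1c->3.
ca: 2a undefined. 2a->0: ok.
cb: 2b undefined. 2b->0: no, ca/cbbbbbb meet in 0. 2b->1: no, ca/cbbbbbb meet in 0. 2b->2: no, cbb/abbc meet in 2. 2b->3: ok.
cc: 2c undefined. 2c->0: ok.
acb: 3b undefined. 3b->0: no, ca/cbbbbbb meet in 0. 3b->1: no, ca/cbbbbbb meet in 0. 3b->2: no, ca/acbc meet in 0. 3b->3: no, cbb/cbbbbbb meet in 3. Open state 4: 3b->4.
cbc: 3c undefined. 3c->0: no, ca/cbc meet in 0. 3c->1: ok.
acba: 4a undefined. 4a->0: no, acbaa/aa meet in 1. 4a->1: no, acbaa/aa meet in 1. 4a->2: ok.
acbb: 4b undefined. 4b->0: no, ca/cbbbbbb meet in 0. 4b->1: no, ca/cbbbbbb meet in 0. 4b->2: ok.
acbc: 4c undefined. 4c->0: no, ca/acbc meet in 0. 4c->1: ok.
cacacba: 3a undefined. 3a->0: ok.
All examples now run through 5 states with every (state, symbol) defined. Accept strings end in {0,4}, Reject strings end in {1,2,3}; accept={0,4}.

states=5 start=0 accept={0,4} delta: 0a->1 0b->0 0c->2 1a->1 1b->0 1c->3 2a->0 2b->3 2c->0 3a->0 3b->4 3c->1 4a->2 4b->2 4c->1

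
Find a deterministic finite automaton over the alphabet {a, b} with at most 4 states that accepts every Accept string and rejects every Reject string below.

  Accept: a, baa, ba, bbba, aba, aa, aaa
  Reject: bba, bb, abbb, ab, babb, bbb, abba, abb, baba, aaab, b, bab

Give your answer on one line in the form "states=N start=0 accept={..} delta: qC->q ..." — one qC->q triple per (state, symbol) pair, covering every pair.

states=4 start=0 accept={0,2} delta: 0a->0 0b->1 1a->2 1b->3 2a->0 2b->3 3a->1 3b->1

Grow the machine one transition at a time. Run the examples from 0; the earliest place one falls off (shortest prefix, ties alphabetical) gets sent to the lowest-numbered state that keeps every Accept/Reject pair distinguishable — a pair clashes when both reach the same state with identical unread suffix — and to a fresh state only if none does.
a: 0a undefined. 0a->0: ok.
b: 0b undefined. 0b->0: no, a/bba meet in 0. Open state 1: 0b->1.
ba: 1a undefined. 1a->0: no, a/baba meet in 0. 1a->1: no, baa/ab meet in 1. Open state 2: 1a->2.
bb: 1b undefined. 1b->0: no, a/bba meet in 0. 1b->1: no, ba/bba meet in 2. 1b->2: no, baa/bba meet in 2 with "a" left. Open state 3: 1b->3.
baa: 2a undefined. 2a->0: ok.
bab: 2b undefined. 2b->0: no, a/baba meet in 0. 2b->1: no, ba/baba meet in 2. 2b->2: no, a/baba meet in 0. 2b->3: ok.
bba: 3a undefined. 3a->0: no, a/bba meet in 0. 3a->1: ok.
bbb: 3b undefined. 3b->0: no, a/abbb meet in 0. 3b->1: ok.
All examples now run through 4 states with every (state, symbol) defined. Accept strings end in {0,2}, Reject strings end in {1,3}; accept={0,2}.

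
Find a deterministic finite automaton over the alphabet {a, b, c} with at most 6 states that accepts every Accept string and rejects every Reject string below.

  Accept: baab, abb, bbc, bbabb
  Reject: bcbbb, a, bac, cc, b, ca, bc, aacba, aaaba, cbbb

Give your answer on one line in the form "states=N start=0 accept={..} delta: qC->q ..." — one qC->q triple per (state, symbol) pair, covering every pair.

states=3 start=0 accept={2} delta: 0a->0 0b->1 0c->0 1a->1 1b->2 1c->0 2a->0 2b->0 2c->2

State merging on the prefix tree: take the shortest (then alphabetical) example prefix whose next move is undefined and point that move at state 0, else 1, else 2, ...; a target is out if some Accept/Reject pair would then sit in one state with the same input left (inseparable). If every existing state is out, open a new one.
a: 0a undefined. 0a->0: ok.
b: 0b undefined. 0b->0: no, baab/a meet in 0. Open state 1: 0b->1.
c: 0c undefined. 0c->0: ok.
ba: 1a undefined. 1a->0: no, baab/b meet in 1. 1a->1: ok.
bb: 1b undefined. 1b->0: no, baab/a meet in 0. 1b->1: no, baab/b meet in 1. Open state 2: 1b->2.
bc: 1c undefined. 1c->0: ok.
bba: 2a undefined. 2a->0: ok.
bbc: 2c undefined. 2c->0: no, bbc/a meet in 0. 2c->1: no, bbc/b meet in 1. 2c->2: ok.
cbbb: 2b undefined. 2b->0: ok.
All examples now run through 3 states with every (state, symbol) defined. Accept strings end in {2}, Reject strings end in {0,1}; accept={2}.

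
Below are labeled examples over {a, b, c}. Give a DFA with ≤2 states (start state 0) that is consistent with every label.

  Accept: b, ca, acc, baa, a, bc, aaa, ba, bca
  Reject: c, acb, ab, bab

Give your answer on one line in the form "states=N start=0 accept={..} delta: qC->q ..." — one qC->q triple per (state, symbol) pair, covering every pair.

State merging on the prefix tree: take the shortest (then alphabetical) example prefix whose next move is undefined and point that move at state 0, else 1, else 2, ...; a target is out if some Accept/Reject pair would then sit in one state with the same input left (inseparable). If every existing state is out, open a new one.
a: 0a undefined. 0a->0: no, b/ab meet in 0 with "b" left. Open state 1: 0a->1.
b: 0b undefined. 0b->0: no, bc/c meet in 0 with "c" left. 0b->1: ok.
c: 0c undefined. 0c->0: ok.
aa: 1a undefined. 1a->0: no, b/bab meet in 1. 1a->1: ok.
ab: 1b undefined. 1b->0: ok.
ac: 1c undefined. 1c->0: no, b/acb meet in 1. 1c->1: ok.
All examples now run through 2 states with every (state, symbol) defined. Accept strings end in {1}, Reject strings end in {0}; accept={1}.

states=2 start=0 accept={1} delta: 0a->1 0b->1 0c->0 1a->1 1b->0 1c->1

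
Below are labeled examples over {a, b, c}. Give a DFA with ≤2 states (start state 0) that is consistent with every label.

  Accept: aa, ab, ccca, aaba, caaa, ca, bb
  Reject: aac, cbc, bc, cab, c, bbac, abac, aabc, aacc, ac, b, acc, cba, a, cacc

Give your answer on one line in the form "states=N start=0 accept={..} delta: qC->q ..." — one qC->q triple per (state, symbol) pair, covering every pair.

states=2 start=0 accept={0} delta: 0a->1 0b->1 0c->1 1a->0 1b->0 1c->1

State merging on the prefix tree: take the shortest (then alphabetical) example prefix whose next move is undefined and point that move at state 0, else 1, else 2, ...; a target is out if some Accept/Reject pair would then sit in one state with the same input left (inseparable). If every existing state is out, open a new one.
a: 0a undefined. 0a->0: no, aa/a meet in 0. Open state 1: 0a->1.
b: 0b undefined. 0b->0: no, bb/b meet in 0. 0b->1: ok.
c: 0c undefined. 0c->0: no, aa/cba meet in 1 with "a" left. 0c->1: ok.
aa: 1a undefined. 1a->0: ok.
ab: 1b undefined. 1b->0: ok.
ac: 1c undefined. 1c->0: no, aa/bc meet in 0. 1c->1: ok.
All examples now run through 2 states with every (state, symbol) defined. Accept strings end in {0}, Reject strings end in {1}; accept={0}.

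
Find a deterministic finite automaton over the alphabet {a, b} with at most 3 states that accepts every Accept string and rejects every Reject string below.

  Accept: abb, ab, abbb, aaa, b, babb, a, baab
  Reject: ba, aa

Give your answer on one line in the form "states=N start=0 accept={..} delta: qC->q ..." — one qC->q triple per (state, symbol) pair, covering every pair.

states=2 start=0 accept={1} delta: 0a->1 0b->1 1a->0 1b->1

Fold the examples into a partial DFA from state 0: repeatedly fix the first undefined (state, symbol) met by the shortest-then-alphabetical prefix, trying targets in increasing order and rejecting any under which an Accept and a Reject string meet in one state with the same remainder; add a state when all current targets are rejected. Accepting states are where Accept strings end.
a: 0a undefined. 0a->0: no, aaa/aa meet in 0. Open state 1: 0a->1.
b: 0b undefined. 0b->0: no, a/ba meet in 1. 0b->1: ok.
aa: 1a undefined. 1a->0: ok.
ab: 1b undefined. 1b->0: no, ab/ba meet in 0. 1b->1: ok.
All examples now run through 2 states with every (state, symbol) defined. Accept strings end in {1}, Reject strings end in {0}; accept={1}.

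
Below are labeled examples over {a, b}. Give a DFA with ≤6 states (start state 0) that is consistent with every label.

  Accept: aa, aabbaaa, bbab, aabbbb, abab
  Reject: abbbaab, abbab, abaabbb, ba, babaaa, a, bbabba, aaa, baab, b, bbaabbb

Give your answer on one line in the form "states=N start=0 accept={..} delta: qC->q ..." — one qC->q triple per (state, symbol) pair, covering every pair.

states=5 start=0 accept={2,4} delta: 0a->1 0b->0 1a->2 1b->2 2a->1 2b->3 3a->0 3b->4 4a->4 4b->1

Grow the machine one transition at a time. Run the examples from 0; the earliest place one falls off (shortest prefix, ties alphabetical) gets sent to the lowest-numbered state that keeps every Accept/Reject pair distinguishable — a pair clashes when both reach the same state with identical unread suffix — and to a fresh state only if none does.
a: 0a undefined. 0a->0: no, aa/a meet in 0. Open state 1: 0a->1.
b: 0b undefined. 0b->0: ok.
aa: 1a undefined. 1a->0: no, aa/baab meet in 0. 1a->1: no, aa/ba meet in 1. Open state 2: 1a->2.
ab: 1b undefined. 1b->0: no, bbab/abbab meet in 0. 1b->1: no, aa/bbabba meet in 2. 1b->2: ok.
aaa: 2a undefined. 2a->0: no, aa/babaaa meet in 2. 2a->1: ok.
aab: 2b undefined. 2b->0: no, aa/abbab meet in 2. 2b->1: no, aa/bbabba meet in 2. 2b->2: no, aa/abbbaab meet in 2. Open state 3: 2b->3.
aabb: 3b undefined. 3b->0: no, aabbaaa/ba meet in 1. 3b->1: no, aa/abbbaab meet in 2. 3b->2: no, aabbaaa/ba meet in 1. 3b->3: no, aabbbb/abaabbb meet in 3. Open state 4: 3b->4.
abba: 3a undefined. 3a->0: ok.
aabba: 4a undefined. 4a->0: no, aa/abbbaab meet in 2. 4a->1: no, aabbaaa/ba meet in 1. 4a->2: no, aa/abbbaab meet in 2. 4a->3: no, aabbaaa/ba meet in 1. 4a->4: ok.
aabbb: 4b undefined. 4b->0: no, aabbbb/abbbaab meet in 0. 4b->1: ok.
All examples now run through 5 states with every (state, symbol) defined. Accept strings end in {2,4}, Reject strings end in {0,1,3}; accept={2,4}.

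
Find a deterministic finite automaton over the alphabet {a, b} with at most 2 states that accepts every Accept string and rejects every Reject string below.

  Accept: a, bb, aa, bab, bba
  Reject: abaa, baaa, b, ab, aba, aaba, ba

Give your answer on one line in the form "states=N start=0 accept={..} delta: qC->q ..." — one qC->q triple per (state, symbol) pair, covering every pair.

states=2 start=0 accept={0} delta: 0a->0 0b->1 1a->1 1b->0

State merging on the prefix tree: take the shortest (then alphabetical) example prefix whose next move is undefined and point that move at state 0, else 1, else 2, ...; a target is out if some Accept/Reject pair would then sit in one state with the same input left (inseparable). If every existing state is out, open a new one.
a: 0a undefined. 0a->0: ok.
b: 0b undefined. 0b->0: no, a/abaa meet in 0. Open state 1: 0b->1.
ba: 1a undefined. 1a->0: no, a/abaa meet in 0. 1a->1: ok.
bb: 1b undefined. 1b->0: ok.
All examples now run through 2 states with every (state, symbol) defined. Accept strings end in {0}, Reject strings end in {1}; accept={0}.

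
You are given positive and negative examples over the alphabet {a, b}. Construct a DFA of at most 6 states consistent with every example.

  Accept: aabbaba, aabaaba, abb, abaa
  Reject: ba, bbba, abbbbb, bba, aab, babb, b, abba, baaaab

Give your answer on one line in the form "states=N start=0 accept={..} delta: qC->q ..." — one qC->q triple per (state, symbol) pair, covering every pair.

State merging on the prefix tree: take the shortest (then alphabetical) example prefix whose next move is undefined and point that move at state 0, else 1, else 2, ...; a target is out if some Accept/Reject pair would then sit in one state with the same input left (inseparable). If every existing state is out, open a new one.
a: 0a undefined. 0a->0: ok.
b: 0b undefined. 0b->0: no, aabbaba/ba meet in 0. Open state 1: 0b->1.
ba: 1a undefined. 1a->0: no, aabaaba/ba meet in 0. 1a->1: no, aabaaba/bba meet in 1 with "ba" left. Open state 2: 1a->2.
bb: 1b undefined. 1b->0: no, aabbaba/ba meet in 2. 1b->1: no, abb/abbbbb meet in 1. 1b->2: no, abb/ba meet in 2. Open state 3: 1b->3.
baa: 2a undefined. 2a->0: no, aabaaba/ba meet in 2. 2a->1: no, aabaaba/bba meet in 3 with "a" left. 2a->2: no, abaa/ba meet in 2. 2a->3: no, aabaaba/bbba meet in 3 with "ba" left. Open state 4: 2a->4.
bab: 2b undefined. 2b->0: ok.
bba: 3a undefined. 3a->0: no, aabbaba/ba meet in 2. 3a->1: no, aabbaba/bba meet in 1. 3a->2: ok.
bbb: 3b undefined. 3b->0: no, aabbaba/bbba meet in 0. 3b->1: ok.
baaa: 4a undefined. 4a->0: ok.
aabaab: 4b undefined. 4b->0: ok.
All examples now run through 5 states with every (state, symbol) defined. Accept strings end in {0,3,4}, Reject strings end in {1,2}; accept={0,3,4}.

states=5 start=0 accept={0,3,4} delta: 0a->0 0b->1 1a->2 1b->3 2a->4 2b->0 3a->2 3b->1 4a->0 4b->0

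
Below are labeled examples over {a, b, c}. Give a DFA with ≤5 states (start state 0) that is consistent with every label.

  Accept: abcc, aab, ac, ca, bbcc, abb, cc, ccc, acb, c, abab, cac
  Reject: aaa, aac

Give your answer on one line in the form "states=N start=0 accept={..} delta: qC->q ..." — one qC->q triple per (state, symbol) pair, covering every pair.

states=3 start=0 accept={0,1} delta: 0a->1 0b->0 0c->0 1a->2 1b->0 1c->0 2a->2 2b->0 2c->2

Fold the examples into a partial DFA from state 0: repeatedly fix the first undefined (state, symbol) met by the shortest-then-alphabetical prefix, trying targets in increasing order and rejecting any under which an Accept and a Reject string meet in one state with the same remainder; add a state when all current targets are rejected. Accepting states are where Accept strings end.
a: 0a undefined. 0a->0: no, ac/aac meet in 0 with "c" left. Open state 1: 0a->1.
b: 0b undefined. 0b->0: ok.
c: 0c undefined. 0c->0: ok.
aa: 1a undefined. 1a->0: no, aab/aac meet in 0. 1a->1: no, ac/aac meet in 1 with "c" left. Open state 2: 1a->2.
ab: 1b undefined. 1b->0: ok.
ac: 1c undefined. 1c->0: ok.
aaa: 2a undefined. 2a->0: no, abcc/aaa meet in 0. 2a->1: no, ca/aaa meet in 1. 2a->2: ok.
aab: 2b undefined. 2b->0: ok.
aac: 2c undefined. 2c->0: no, abcc/aac meet in 0. 2c->1: no, ca/aac meet in 1. 2c->2: ok.
All examples now run through 3 states with every (state, symbol) defined. Accept strings end in {0,1}, Reject strings end in {2}; accept={0,1}.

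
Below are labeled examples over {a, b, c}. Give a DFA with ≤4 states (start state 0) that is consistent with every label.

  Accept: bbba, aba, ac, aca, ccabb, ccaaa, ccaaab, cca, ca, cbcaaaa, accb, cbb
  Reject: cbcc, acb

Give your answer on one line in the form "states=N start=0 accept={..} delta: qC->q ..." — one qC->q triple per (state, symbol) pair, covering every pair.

states=3 start=0 accept={0,1} delta: 0a->0 0b->0 0c->1 1a->0 1b->2 1c->0 2a->0 2b->0 2c->2

Grow the machine one transition at a time. Run the examples from 0; the earliest place one falls off (shortest prefix, ties alphabetical) gets sent to the lowest-numbered state that keeps every Accept/Reject pair distinguishable — a pair clashes when both reach the same state with identical unread suffix — and to a fresh state only if none does.
a: 0a undefined. 0a->0: ok.
b: 0b undefined. 0b->0: ok.
c: 0c undefined. 0c->0: no, bbba/cbcc meet in 0. Open state 1: 0c->1.
ca: 1a undefined. 1a->0: ok.
cb: 1b undefined. 1b->0: no, bbba/acb meet in 0. 1b->1: no, ac/acb meet in 1. Open state 2: 1b->2.
cc: 1c undefined. 1c->0: ok.
cbb: 2b undefined. 2b->0: ok.
cbc: 2c undefined. 2c->0: no, ac/cbcc meet in 1. 2c->1: no, bbba/cbcc meet in 0. 2c->2: ok.
cbca: 2a undefined. 2a->0: ok.
All examples now run through 3 states with every (state, symbol) defined. Accept strings end in {0,1}, Reject strings end in {2}; accept={0,1}.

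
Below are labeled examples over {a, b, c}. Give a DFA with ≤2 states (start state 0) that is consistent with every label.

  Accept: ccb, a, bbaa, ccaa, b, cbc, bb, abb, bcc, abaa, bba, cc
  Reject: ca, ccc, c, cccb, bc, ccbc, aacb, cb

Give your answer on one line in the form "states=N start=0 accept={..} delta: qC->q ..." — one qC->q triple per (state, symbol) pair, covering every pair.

Fold the examples into a partial DFA from state 0: repeatedly fix the first undefined (state, symbol) met by the shortest-then-alphabetical prefix, trying targets in increasing order and rejecting any under which an Accept and a Reject string meet in one state with the same remainder; add a state when all current targets are rejected. Accepting states are where Accept strings end.
a: 0a undefined. 0a->0: ok.
b: 0b undefined. 0b->0: ok.
c: 0c undefined. 0c->0: no, ccb/ca meet in 0. Open state 1: 0c->1.
ca: 1a undefined. 1a->0: no, a/ca meet in 0. 1a->1: ok.
cb: 1b undefined. 1b->0: no, a/aacb meet in 0. 1b->1: ok.
cc: 1c undefined. 1c->0: ok.
All examples now run through 2 states with every (state, symbol) defined. Accept strings end in {0}, Reject strings end in {1}; accept={0}.

states=2 start=0 accept={0} delta: 0a->0 0b->0 0c->1 1a->1 1b->1 1c->0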